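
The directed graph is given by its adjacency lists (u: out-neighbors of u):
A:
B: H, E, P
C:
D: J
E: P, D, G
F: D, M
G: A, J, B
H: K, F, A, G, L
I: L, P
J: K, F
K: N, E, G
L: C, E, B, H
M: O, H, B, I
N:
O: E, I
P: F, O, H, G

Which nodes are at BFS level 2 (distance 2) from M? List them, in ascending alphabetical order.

A, E, F, G, K, L, P

Level 0: M
Level 1: B, H, I, O
Level 2: A, E, F, G, K, L, P
Level 3: C, D, J, N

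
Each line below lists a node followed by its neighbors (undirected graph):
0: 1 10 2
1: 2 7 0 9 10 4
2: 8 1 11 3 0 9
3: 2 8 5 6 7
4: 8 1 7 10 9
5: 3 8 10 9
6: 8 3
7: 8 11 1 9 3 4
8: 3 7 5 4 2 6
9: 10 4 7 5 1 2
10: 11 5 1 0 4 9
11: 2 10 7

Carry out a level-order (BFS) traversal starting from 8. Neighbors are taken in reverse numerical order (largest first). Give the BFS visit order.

8, 7, 6, 5, 4, 3, 2, 11, 9, 1, 10, 0

Visit 8; enqueue 7, 6, 5, 4, 3, 2 → queue [7, 6, 5, 4, 3, 2]
Visit 7; enqueue 11, 9, 1 → queue [6, 5, 4, 3, 2, 11, 9, 1]
Visit 6 → queue [5, 4, 3, 2, 11, 9, 1]
Visit 5; enqueue 10 → queue [4, 3, 2, 11, 9, 1, 10]
Visit 4 → queue [3, 2, 11, 9, 1, 10]
Visit 3 → queue [2, 11, 9, 1, 10]
Visit 2; enqueue 0 → queue [11, 9, 1, 10, 0]
Visit 11 → queue [9, 1, 10, 0]
Visit 9 → queue [1, 10, 0]
Visit 1 → queue [10, 0]
Visit 10 → queue [0]
Visit 0 → queue []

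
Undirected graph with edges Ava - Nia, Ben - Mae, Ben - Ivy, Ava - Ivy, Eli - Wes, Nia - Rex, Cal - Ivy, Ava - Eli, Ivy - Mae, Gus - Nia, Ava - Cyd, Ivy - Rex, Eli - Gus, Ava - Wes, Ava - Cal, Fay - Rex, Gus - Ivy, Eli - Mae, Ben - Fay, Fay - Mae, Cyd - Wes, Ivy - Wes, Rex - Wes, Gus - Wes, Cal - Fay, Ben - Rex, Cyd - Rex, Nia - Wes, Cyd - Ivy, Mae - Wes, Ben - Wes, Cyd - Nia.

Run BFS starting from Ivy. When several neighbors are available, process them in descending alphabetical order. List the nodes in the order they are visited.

Visit Ivy; enqueue Wes, Rex, Mae, Gus, Cyd, Cal, Ben, Ava → queue [Wes, Rex, Mae, Gus, Cyd, Cal, Ben, Ava]
Visit Wes; enqueue Nia, Eli → queue [Rex, Mae, Gus, Cyd, Cal, Ben, Ava, Nia, Eli]
Visit Rex; enqueue Fay → queue [Mae, Gus, Cyd, Cal, Ben, Ava, Nia, Eli, Fay]
Visit Mae → queue [Gus, Cyd, Cal, Ben, Ava, Nia, Eli, Fay]
Visit Gus → queue [Cyd, Cal, Ben, Ava, Nia, Eli, Fay]
Visit Cyd → queue [Cal, Ben, Ava, Nia, Eli, Fay]
Visit Cal → queue [Ben, Ava, Nia, Eli, Fay]
Visit Ben → queue [Ava, Nia, Eli, Fay]
Visit Ava → queue [Nia, Eli, Fay]
Visit Nia → queue [Eli, Fay]
Visit Eli → queue [Fay]
Visit Fay → queue []

Ivy → Wes → Rex → Mae → Gus → Cyd → Cal → Ben → Ava → Nia → Eli → Fay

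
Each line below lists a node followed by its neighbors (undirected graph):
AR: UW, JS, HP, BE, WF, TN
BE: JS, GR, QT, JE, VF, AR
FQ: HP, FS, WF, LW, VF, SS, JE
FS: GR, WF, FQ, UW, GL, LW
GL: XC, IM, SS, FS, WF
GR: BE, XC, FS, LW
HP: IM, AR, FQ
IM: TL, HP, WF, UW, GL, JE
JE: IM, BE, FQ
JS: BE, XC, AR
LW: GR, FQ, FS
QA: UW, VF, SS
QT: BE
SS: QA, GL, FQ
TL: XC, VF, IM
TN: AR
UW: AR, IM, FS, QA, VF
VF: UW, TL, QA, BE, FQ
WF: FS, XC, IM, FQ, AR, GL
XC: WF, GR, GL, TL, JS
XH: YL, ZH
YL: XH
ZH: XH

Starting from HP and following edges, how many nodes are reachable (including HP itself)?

BFS from HP visits: HP, IM, AR, FQ, TL, WF, UW, GL, JE, JS, BE, TN, FS, LW, VF, SS, XC, QA, GR, QT
Reachable nodes: 20 of 23 total.

20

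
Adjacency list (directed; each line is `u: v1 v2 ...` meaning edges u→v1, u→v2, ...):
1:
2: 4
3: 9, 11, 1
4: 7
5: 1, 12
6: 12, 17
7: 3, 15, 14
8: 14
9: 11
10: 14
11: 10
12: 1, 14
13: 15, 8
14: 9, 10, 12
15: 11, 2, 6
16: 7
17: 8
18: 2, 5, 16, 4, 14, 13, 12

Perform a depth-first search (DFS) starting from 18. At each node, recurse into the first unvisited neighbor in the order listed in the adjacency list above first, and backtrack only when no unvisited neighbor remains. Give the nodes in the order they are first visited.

Visit 18
18 → 2
2 → 4
4 → 7
7 → 3
3 → 9
9 → 11
11 → 10
10 → 14
14 → 12
12 → 1
7 → 15
15 → 6
6 → 17
17 → 8
18 → 5
18 → 16
18 → 13

18, 2, 4, 7, 3, 9, 11, 10, 14, 12, 1, 15, 6, 17, 8, 5, 16, 13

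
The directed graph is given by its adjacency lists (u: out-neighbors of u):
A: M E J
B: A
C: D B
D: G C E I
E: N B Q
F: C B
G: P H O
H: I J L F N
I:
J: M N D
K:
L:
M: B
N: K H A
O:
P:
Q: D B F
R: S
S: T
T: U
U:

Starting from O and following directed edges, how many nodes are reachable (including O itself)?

1

BFS from O visits: O
Reachable nodes: 1 of 21 total.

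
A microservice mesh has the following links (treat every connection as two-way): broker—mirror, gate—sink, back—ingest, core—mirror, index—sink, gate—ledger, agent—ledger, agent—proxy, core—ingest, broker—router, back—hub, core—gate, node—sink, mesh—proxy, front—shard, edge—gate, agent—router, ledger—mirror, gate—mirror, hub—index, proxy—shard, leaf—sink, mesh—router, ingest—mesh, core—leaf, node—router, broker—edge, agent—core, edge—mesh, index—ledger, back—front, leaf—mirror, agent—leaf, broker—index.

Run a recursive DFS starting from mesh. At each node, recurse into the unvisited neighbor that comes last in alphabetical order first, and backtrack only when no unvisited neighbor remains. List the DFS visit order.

Visit mesh
mesh → router
router → node
node → sink
sink → leaf
leaf → mirror
mirror → ledger
ledger → index
index → hub
hub → back
back → ingest
ingest → core
core → gate
gate → edge
edge → broker
core → agent
agent → proxy
proxy → shard
shard → front

mesh → router → node → sink → leaf → mirror → ledger → index → hub → back → ingest → core → gate → edge → broker → agent → proxy → shard → front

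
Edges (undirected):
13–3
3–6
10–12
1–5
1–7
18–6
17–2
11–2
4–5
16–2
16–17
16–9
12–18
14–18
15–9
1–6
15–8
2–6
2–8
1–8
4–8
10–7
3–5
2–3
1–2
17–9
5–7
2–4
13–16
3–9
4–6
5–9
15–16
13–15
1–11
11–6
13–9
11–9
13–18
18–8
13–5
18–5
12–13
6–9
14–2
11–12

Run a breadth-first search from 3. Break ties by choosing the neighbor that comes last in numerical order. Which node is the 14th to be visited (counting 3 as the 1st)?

1

Visit 3; enqueue 13, 9, 6, 5, 2 → queue [13, 9, 6, 5, 2]
Visit 13; enqueue 18, 16, 15, 12 → queue [9, 6, 5, 2, 18, 16, 15, 12]
Visit 9; enqueue 17, 11 → queue [6, 5, 2, 18, 16, 15, 12, 17, 11]
Visit 6; enqueue 4, 1 → queue [5, 2, 18, 16, 15, 12, 17, 11, 4, 1]
Visit 5; enqueue 7 → queue [2, 18, 16, 15, 12, 17, 11, 4, 1, 7]
Visit 2; enqueue 14, 8 → queue [18, 16, 15, 12, 17, 11, 4, 1, 7, 14, 8]
Visit 18 → queue [16, 15, 12, 17, 11, 4, 1, 7, 14, 8]
Visit 16 → queue [15, 12, 17, 11, 4, 1, 7, 14, 8]
Visit 15 → queue [12, 17, 11, 4, 1, 7, 14, 8]
Visit 12; enqueue 10 → queue [17, 11, 4, 1, 7, 14, 8, 10]
Visit 17 → queue [11, 4, 1, 7, 14, 8, 10]
Visit 11 → queue [4, 1, 7, 14, 8, 10]
Visit 4 → queue [1, 7, 14, 8, 10]
Visit 1 → queue [7, 14, 8, 10]
Visit 7 → queue [14, 8, 10]
Visit 14 → queue [8, 10]
Visit 8 → queue [10]
Visit 10 → queue []

Visit order: 3, 13, 9, 6, 5, 2, 18, 16, 15, 12, 17, 11, 4, 1, 7, 14, 8, 10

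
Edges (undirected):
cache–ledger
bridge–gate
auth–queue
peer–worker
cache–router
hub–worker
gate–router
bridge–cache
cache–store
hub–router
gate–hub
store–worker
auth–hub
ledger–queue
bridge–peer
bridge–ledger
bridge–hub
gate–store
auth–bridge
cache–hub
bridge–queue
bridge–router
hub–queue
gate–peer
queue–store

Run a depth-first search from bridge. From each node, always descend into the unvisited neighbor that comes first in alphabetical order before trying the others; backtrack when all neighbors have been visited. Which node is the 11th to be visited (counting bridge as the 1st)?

router

Visit bridge
bridge → auth
auth → hub
hub → cache
cache → ledger
ledger → queue
queue → store
store → gate
gate → peer
peer → worker
gate → router

Visit order: bridge, auth, hub, cache, ledger, queue, store, gate, peer, worker, router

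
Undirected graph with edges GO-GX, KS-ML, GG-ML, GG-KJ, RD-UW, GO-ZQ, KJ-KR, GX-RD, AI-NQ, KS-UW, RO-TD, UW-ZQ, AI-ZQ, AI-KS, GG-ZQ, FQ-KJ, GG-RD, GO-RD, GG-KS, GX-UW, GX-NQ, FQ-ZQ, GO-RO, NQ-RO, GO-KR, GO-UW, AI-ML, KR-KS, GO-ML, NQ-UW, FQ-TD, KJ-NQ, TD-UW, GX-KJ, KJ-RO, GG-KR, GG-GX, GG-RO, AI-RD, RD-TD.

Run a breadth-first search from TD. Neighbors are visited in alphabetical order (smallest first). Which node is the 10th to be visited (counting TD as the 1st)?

GO

Visit TD; enqueue FQ, RD, RO, UW → queue [FQ, RD, RO, UW]
Visit FQ; enqueue KJ, ZQ → queue [RD, RO, UW, KJ, ZQ]
Visit RD; enqueue AI, GG, GO, GX → queue [RO, UW, KJ, ZQ, AI, GG, GO, GX]
Visit RO; enqueue NQ → queue [UW, KJ, ZQ, AI, GG, GO, GX, NQ]
Visit UW; enqueue KS → queue [KJ, ZQ, AI, GG, GO, GX, NQ, KS]
Visit KJ; enqueue KR → queue [ZQ, AI, GG, GO, GX, NQ, KS, KR]
Visit ZQ → queue [AI, GG, GO, GX, NQ, KS, KR]
Visit AI; enqueue ML → queue [GG, GO, GX, NQ, KS, KR, ML]
Visit GG → queue [GO, GX, NQ, KS, KR, ML]
Visit GO → queue [GX, NQ, KS, KR, ML]
Visit GX → queue [NQ, KS, KR, ML]
Visit NQ → queue [KS, KR, ML]
Visit KS → queue [KR, ML]
Visit KR → queue [ML]
Visit ML → queue []

Visit order: TD, FQ, RD, RO, UW, KJ, ZQ, AI, GG, GO, GX, NQ, KS, KR, ML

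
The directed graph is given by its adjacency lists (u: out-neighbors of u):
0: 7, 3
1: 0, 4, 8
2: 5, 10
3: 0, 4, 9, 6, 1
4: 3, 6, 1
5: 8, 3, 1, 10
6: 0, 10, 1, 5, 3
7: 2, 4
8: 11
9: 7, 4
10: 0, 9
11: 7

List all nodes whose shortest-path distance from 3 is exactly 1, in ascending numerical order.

Level 0: 3
Level 1: 0, 1, 4, 6, 9
Level 2: 5, 7, 8, 10
Level 3: 2, 11

0, 1, 4, 6, 9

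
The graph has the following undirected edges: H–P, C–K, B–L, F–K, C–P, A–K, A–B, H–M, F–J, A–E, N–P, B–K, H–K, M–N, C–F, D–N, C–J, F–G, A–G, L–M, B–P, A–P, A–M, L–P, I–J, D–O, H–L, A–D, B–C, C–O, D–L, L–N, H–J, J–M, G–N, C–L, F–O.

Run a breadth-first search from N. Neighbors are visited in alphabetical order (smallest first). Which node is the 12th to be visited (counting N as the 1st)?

H

Visit N; enqueue D, G, L, M, P → queue [D, G, L, M, P]
Visit D; enqueue A, O → queue [G, L, M, P, A, O]
Visit G; enqueue F → queue [L, M, P, A, O, F]
Visit L; enqueue B, C, H → queue [M, P, A, O, F, B, C, H]
Visit M; enqueue J → queue [P, A, O, F, B, C, H, J]
Visit P → queue [A, O, F, B, C, H, J]
Visit A; enqueue E, K → queue [O, F, B, C, H, J, E, K]
Visit O → queue [F, B, C, H, J, E, K]
Visit F → queue [B, C, H, J, E, K]
Visit B → queue [C, H, J, E, K]
Visit C → queue [H, J, E, K]
Visit H → queue [J, E, K]
Visit J; enqueue I → queue [E, K, I]
Visit E → queue [K, I]
Visit K → queue [I]
Visit I → queue []

Visit order: N, D, G, L, M, P, A, O, F, B, C, H, J, E, K, I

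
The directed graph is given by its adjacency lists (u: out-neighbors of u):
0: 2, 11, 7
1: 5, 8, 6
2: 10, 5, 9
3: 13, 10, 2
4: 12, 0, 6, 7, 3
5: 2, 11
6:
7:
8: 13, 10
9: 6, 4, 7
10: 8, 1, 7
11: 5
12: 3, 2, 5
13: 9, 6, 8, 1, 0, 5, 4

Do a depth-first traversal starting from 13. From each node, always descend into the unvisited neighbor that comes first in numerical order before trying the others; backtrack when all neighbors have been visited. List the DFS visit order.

13, 0, 2, 5, 11, 9, 4, 3, 10, 1, 6, 8, 7, 12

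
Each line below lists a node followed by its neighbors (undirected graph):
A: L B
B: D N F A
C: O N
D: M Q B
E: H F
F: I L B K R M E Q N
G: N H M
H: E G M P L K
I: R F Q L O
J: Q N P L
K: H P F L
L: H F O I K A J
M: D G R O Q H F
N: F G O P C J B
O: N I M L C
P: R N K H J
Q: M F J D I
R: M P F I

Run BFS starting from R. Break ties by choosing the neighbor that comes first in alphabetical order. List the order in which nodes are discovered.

Visit R; enqueue F, I, M, P → queue [F, I, M, P]
Visit F; enqueue B, E, K, L, N, Q → queue [I, M, P, B, E, K, L, N, Q]
Visit I; enqueue O → queue [M, P, B, E, K, L, N, Q, O]
Visit M; enqueue D, G, H → queue [P, B, E, K, L, N, Q, O, D, G, H]
Visit P; enqueue J → queue [B, E, K, L, N, Q, O, D, G, H, J]
Visit B; enqueue A → queue [E, K, L, N, Q, O, D, G, H, J, A]
Visit E → queue [K, L, N, Q, O, D, G, H, J, A]
Visit K → queue [L, N, Q, O, D, G, H, J, A]
Visit L → queue [N, Q, O, D, G, H, J, A]
Visit N; enqueue C → queue [Q, O, D, G, H, J, A, C]
Visit Q → queue [O, D, G, H, J, A, C]
Visit O → queue [D, G, H, J, A, C]
Visit D → queue [G, H, J, A, C]
Visit G → queue [H, J, A, C]
Visit H → queue [J, A, C]
Visit J → queue [A, C]
Visit A → queue [C]
Visit C → queue []

R, F, I, M, P, B, E, K, L, N, Q, O, D, G, H, J, A, C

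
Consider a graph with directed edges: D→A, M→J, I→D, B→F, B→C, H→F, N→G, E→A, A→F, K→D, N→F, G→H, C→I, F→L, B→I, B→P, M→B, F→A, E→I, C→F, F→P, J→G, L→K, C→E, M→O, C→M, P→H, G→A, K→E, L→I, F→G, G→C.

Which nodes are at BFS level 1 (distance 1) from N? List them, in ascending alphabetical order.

Level 0: N
Level 1: F, G
Level 2: A, C, H, L, P
Level 3: E, I, K, M
Level 4: B, D, J, O

F, G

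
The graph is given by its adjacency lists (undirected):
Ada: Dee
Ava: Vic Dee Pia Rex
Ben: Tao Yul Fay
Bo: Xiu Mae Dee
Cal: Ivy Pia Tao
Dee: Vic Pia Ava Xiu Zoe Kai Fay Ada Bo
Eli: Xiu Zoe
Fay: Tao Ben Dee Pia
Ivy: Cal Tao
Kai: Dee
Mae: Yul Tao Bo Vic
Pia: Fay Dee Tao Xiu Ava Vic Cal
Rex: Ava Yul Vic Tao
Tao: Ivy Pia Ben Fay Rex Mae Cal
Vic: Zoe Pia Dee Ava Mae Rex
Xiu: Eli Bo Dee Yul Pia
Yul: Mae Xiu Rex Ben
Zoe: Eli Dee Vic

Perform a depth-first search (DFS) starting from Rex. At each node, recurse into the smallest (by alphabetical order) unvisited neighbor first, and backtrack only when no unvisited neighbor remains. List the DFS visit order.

Visit Rex
Rex → Ava
Ava → Dee
Dee → Ada
Dee → Bo
Bo → Mae
Mae → Tao
Tao → Ben
Ben → Fay
Fay → Pia
Pia → Cal
Cal → Ivy
Pia → Vic
Vic → Zoe
Zoe → Eli
Eli → Xiu
Xiu → Yul
Dee → Kai

Rex, Ava, Dee, Ada, Bo, Mae, Tao, Ben, Fay, Pia, Cal, Ivy, Vic, Zoe, Eli, Xiu, Yul, Kai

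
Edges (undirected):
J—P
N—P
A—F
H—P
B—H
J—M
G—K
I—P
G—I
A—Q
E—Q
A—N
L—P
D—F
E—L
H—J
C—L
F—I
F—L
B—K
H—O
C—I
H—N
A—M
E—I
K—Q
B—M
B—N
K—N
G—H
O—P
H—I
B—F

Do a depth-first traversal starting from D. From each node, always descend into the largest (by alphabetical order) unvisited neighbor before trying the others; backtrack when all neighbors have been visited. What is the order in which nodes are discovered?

Visit D
D → F
F → L
L → P
P → O
O → H
H → N
N → K
K → Q
Q → E
E → I
I → G
I → C
Q → A
A → M
M → J
M → B

D, F, L, P, O, H, N, K, Q, E, I, G, C, A, M, J, B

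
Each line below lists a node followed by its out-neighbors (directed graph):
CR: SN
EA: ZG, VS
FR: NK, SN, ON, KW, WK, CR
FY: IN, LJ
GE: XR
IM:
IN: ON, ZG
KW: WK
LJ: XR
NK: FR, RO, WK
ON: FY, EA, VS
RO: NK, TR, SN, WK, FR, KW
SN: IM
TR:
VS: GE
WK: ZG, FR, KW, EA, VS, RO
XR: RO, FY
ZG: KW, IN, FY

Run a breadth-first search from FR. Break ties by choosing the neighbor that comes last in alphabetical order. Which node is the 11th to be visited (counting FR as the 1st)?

Visit FR; enqueue WK, SN, ON, NK, KW, CR → queue [WK, SN, ON, NK, KW, CR]
Visit WK; enqueue ZG, VS, RO, EA → queue [SN, ON, NK, KW, CR, ZG, VS, RO, EA]
Visit SN; enqueue IM → queue [ON, NK, KW, CR, ZG, VS, RO, EA, IM]
Visit ON; enqueue FY → queue [NK, KW, CR, ZG, VS, RO, EA, IM, FY]
Visit NK → queue [KW, CR, ZG, VS, RO, EA, IM, FY]
Visit KW → queue [CR, ZG, VS, RO, EA, IM, FY]
Visit CR → queue [ZG, VS, RO, EA, IM, FY]
Visit ZG; enqueue IN → queue [VS, RO, EA, IM, FY, IN]
Visit VS; enqueue GE → queue [RO, EA, IM, FY, IN, GE]
Visit RO; enqueue TR → queue [EA, IM, FY, IN, GE, TR]
Visit EA → queue [IM, FY, IN, GE, TR]
Visit IM → queue [FY, IN, GE, TR]
Visit FY; enqueue LJ → queue [IN, GE, TR, LJ]
Visit IN → queue [GE, TR, LJ]
Visit GE; enqueue XR → queue [TR, LJ, XR]
Visit TR → queue [LJ, XR]
Visit LJ → queue [XR]
Visit XR → queue []

Visit order: FR, WK, SN, ON, NK, KW, CR, ZG, VS, RO, EA, IM, FY, IN, GE, TR, LJ, XR

EA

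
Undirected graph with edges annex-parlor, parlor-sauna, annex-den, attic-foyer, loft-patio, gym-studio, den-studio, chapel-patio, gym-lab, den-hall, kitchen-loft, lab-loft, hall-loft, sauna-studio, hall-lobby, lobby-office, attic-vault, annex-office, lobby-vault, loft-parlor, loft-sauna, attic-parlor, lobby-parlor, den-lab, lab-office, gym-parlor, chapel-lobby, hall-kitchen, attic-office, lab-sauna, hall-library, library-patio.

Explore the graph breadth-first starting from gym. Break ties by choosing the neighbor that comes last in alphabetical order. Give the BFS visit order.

Visit gym; enqueue studio, parlor, lab → queue [studio, parlor, lab]
Visit studio; enqueue sauna, den → queue [parlor, lab, sauna, den]
Visit parlor; enqueue loft, lobby, attic, annex → queue [lab, sauna, den, loft, lobby, attic, annex]
Visit lab; enqueue office → queue [sauna, den, loft, lobby, attic, annex, office]
Visit sauna → queue [den, loft, lobby, attic, annex, office]
Visit den; enqueue hall → queue [loft, lobby, attic, annex, office, hall]
Visit loft; enqueue patio, kitchen → queue [lobby, attic, annex, office, hall, patio, kitchen]
Visit lobby; enqueue vault, chapel → queue [attic, annex, office, hall, patio, kitchen, vault, chapel]
Visit attic; enqueue foyer → queue [annex, office, hall, patio, kitchen, vault, chapel, foyer]
Visit annex → queue [office, hall, patio, kitchen, vault, chapel, foyer]
Visit office → queue [hall, patio, kitchen, vault, chapel, foyer]
Visit hall; enqueue library → queue [patio, kitchen, vault, chapel, foyer, library]
Visit patio → queue [kitchen, vault, chapel, foyer, library]
Visit kitchen → queue [vault, chapel, foyer, library]
Visit vault → queue [chapel, foyer, library]
Visit chapel → queue [foyer, library]
Visit foyer → queue [library]
Visit library → queue []

gym studio parlor lab sauna den loft lobby attic annex office hall patio kitchen vault chapel foyer library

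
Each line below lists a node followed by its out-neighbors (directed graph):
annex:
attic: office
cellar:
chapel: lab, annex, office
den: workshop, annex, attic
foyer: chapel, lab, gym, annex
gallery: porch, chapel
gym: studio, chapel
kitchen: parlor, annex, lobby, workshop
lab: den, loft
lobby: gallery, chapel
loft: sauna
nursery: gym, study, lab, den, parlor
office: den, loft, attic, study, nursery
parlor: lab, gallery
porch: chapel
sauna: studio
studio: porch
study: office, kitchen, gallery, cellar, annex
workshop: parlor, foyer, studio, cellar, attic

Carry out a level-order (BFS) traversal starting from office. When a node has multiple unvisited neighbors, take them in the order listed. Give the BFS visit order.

office → den → loft → attic → study → nursery → workshop → annex → sauna → kitchen → gallery → cellar → gym → lab → parlor → foyer → studio → lobby → porch → chapel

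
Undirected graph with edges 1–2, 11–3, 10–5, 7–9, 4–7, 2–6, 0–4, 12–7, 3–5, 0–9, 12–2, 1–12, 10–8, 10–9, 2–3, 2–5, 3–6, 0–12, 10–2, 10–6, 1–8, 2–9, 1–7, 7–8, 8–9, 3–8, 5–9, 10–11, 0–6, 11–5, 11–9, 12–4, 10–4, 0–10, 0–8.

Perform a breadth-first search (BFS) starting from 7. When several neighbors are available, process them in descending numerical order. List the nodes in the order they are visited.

Visit 7; enqueue 12, 9, 8, 4, 1 → queue [12, 9, 8, 4, 1]
Visit 12; enqueue 2, 0 → queue [9, 8, 4, 1, 2, 0]
Visit 9; enqueue 11, 10, 5 → queue [8, 4, 1, 2, 0, 11, 10, 5]
Visit 8; enqueue 3 → queue [4, 1, 2, 0, 11, 10, 5, 3]
Visit 4 → queue [1, 2, 0, 11, 10, 5, 3]
Visit 1 → queue [2, 0, 11, 10, 5, 3]
Visit 2; enqueue 6 → queue [0, 11, 10, 5, 3, 6]
Visit 0 → queue [11, 10, 5, 3, 6]
Visit 11 → queue [10, 5, 3, 6]
Visit 10 → queue [5, 3, 6]
Visit 5 → queue [3, 6]
Visit 3 → queue [6]
Visit 6 → queue []

7 12 9 8 4 1 2 0 11 10 5 3 6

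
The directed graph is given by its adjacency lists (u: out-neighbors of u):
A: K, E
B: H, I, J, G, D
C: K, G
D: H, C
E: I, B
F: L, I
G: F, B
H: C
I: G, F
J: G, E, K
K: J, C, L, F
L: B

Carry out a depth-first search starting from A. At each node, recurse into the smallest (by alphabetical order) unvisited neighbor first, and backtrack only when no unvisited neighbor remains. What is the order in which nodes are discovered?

A → E → B → D → C → G → F → I → L → K → J → H

Visit A
A → E
E → B
B → D
D → C
C → G
G → F
F → I
F → L
C → K
K → J
D → H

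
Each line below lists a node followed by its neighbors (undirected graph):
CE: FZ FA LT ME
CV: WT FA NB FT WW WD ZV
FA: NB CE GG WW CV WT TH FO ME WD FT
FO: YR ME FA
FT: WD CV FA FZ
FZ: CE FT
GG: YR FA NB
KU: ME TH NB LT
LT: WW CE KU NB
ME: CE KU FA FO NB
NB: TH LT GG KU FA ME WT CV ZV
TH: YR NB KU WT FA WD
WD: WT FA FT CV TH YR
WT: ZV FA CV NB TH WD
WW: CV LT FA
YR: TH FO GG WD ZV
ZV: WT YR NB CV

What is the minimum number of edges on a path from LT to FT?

3

Level 0: LT
Level 1: CE, KU, NB, WW
Level 2: CV, FA, FZ, GG, ME, TH, WT, ZV
Level 3: FO, FT, WD, YR
FT first appears at level 3.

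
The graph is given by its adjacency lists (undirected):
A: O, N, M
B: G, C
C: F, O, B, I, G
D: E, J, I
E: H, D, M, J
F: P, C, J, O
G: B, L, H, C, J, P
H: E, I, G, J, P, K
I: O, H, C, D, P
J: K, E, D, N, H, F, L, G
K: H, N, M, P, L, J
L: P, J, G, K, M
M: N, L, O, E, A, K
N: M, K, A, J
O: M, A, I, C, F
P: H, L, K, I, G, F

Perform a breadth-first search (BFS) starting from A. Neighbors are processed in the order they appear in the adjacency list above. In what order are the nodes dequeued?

A → O → N → M → I → C → F → K → J → L → E → H → D → P → B → G

Visit A; enqueue O, N, M → queue [O, N, M]
Visit O; enqueue I, C, F → queue [N, M, I, C, F]
Visit N; enqueue K, J → queue [M, I, C, F, K, J]
Visit M; enqueue L, E → queue [I, C, F, K, J, L, E]
Visit I; enqueue H, D, P → queue [C, F, K, J, L, E, H, D, P]
Visit C; enqueue B, G → queue [F, K, J, L, E, H, D, P, B, G]
Visit F → queue [K, J, L, E, H, D, P, B, G]
Visit K → queue [J, L, E, H, D, P, B, G]
Visit J → queue [L, E, H, D, P, B, G]
Visit L → queue [E, H, D, P, B, G]
Visit E → queue [H, D, P, B, G]
Visit H → queue [D, P, B, G]
Visit D → queue [P, B, G]
Visit P → queue [B, G]
Visit B → queue [G]
Visit G → queue []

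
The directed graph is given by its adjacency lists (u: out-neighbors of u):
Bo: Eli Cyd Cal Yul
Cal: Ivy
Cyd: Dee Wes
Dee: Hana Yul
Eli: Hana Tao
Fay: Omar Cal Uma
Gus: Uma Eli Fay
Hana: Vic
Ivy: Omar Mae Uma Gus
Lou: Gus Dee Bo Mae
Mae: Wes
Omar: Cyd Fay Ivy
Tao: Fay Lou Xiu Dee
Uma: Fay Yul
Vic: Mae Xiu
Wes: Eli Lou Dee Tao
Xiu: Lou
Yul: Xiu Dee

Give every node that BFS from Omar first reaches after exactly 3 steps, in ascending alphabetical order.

Eli, Hana, Lou, Tao, Yul

Level 0: Omar
Level 1: Cyd, Fay, Ivy
Level 2: Cal, Dee, Gus, Mae, Uma, Wes
Level 3: Eli, Hana, Lou, Tao, Yul
Level 4: Bo, Vic, Xiu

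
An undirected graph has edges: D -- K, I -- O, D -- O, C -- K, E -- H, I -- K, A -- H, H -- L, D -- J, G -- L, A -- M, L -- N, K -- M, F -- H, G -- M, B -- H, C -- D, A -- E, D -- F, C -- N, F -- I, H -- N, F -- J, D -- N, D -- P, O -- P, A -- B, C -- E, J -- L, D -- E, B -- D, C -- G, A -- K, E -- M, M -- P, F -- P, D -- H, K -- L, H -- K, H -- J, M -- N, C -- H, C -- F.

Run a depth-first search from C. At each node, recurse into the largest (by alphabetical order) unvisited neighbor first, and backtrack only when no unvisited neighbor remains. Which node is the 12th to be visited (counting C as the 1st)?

D

Visit C
C → N
N → M
M → P
P → O
O → I
I → K
K → L
L → J
J → H
H → F
F → D
D → E
E → A
A → B
L → G

Visit order: C, N, M, P, O, I, K, L, J, H, F, D, E, A, B, G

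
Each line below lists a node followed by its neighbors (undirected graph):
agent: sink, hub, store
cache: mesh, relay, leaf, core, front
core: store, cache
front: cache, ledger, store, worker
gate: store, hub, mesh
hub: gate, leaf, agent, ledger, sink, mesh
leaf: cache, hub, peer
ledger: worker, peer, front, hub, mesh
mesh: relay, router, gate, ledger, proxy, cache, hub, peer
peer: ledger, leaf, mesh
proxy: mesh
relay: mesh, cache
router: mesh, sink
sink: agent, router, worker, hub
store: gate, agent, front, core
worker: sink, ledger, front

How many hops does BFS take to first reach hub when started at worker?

Level 0: worker
Level 1: front, ledger, sink
Level 2: agent, cache, hub, mesh, peer, router, store
Level 3: core, gate, leaf, proxy, relay
hub first appears at level 2.

2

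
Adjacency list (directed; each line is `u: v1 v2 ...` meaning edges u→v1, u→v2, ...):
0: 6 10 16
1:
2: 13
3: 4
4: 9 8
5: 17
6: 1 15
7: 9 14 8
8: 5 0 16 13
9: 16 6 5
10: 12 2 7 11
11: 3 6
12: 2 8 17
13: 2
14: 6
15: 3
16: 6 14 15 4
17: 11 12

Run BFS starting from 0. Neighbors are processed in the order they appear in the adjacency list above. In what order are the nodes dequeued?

0, 6, 10, 16, 1, 15, 12, 2, 7, 11, 14, 4, 3, 8, 17, 13, 9, 5

Visit 0; enqueue 6, 10, 16 → queue [6, 10, 16]
Visit 6; enqueue 1, 15 → queue [10, 16, 1, 15]
Visit 10; enqueue 12, 2, 7, 11 → queue [16, 1, 15, 12, 2, 7, 11]
Visit 16; enqueue 14, 4 → queue [1, 15, 12, 2, 7, 11, 14, 4]
Visit 1 → queue [15, 12, 2, 7, 11, 14, 4]
Visit 15; enqueue 3 → queue [12, 2, 7, 11, 14, 4, 3]
Visit 12; enqueue 8, 17 → queue [2, 7, 11, 14, 4, 3, 8, 17]
Visit 2; enqueue 13 → queue [7, 11, 14, 4, 3, 8, 17, 13]
Visit 7; enqueue 9 → queue [11, 14, 4, 3, 8, 17, 13, 9]
Visit 11 → queue [14, 4, 3, 8, 17, 13, 9]
Visit 14 → queue [4, 3, 8, 17, 13, 9]
Visit 4 → queue [3, 8, 17, 13, 9]
Visit 3 → queue [8, 17, 13, 9]
Visit 8; enqueue 5 → queue [17, 13, 9, 5]
Visit 17 → queue [13, 9, 5]
Visit 13 → queue [9, 5]
Visit 9 → queue [5]
Visit 5 → queue []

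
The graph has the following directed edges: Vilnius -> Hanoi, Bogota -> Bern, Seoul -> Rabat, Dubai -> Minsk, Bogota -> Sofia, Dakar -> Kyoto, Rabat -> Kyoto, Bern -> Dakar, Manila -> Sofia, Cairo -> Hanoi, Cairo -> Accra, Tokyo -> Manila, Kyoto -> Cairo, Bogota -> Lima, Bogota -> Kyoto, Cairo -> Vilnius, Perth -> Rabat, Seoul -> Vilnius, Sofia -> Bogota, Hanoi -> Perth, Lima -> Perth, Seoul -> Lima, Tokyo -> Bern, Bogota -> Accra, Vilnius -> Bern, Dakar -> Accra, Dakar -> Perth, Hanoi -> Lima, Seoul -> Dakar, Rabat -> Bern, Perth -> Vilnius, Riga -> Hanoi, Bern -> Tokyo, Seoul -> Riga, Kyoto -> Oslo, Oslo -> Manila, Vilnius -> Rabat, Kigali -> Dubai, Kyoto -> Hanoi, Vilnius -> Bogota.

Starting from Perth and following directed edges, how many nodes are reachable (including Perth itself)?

BFS from Perth visits: Perth, Rabat, Vilnius, Bern, Kyoto, Bogota, Hanoi, Dakar, Tokyo, Cairo, Oslo, Accra, Lima, Sofia, Manila
Reachable nodes: 15 of 20 total.

15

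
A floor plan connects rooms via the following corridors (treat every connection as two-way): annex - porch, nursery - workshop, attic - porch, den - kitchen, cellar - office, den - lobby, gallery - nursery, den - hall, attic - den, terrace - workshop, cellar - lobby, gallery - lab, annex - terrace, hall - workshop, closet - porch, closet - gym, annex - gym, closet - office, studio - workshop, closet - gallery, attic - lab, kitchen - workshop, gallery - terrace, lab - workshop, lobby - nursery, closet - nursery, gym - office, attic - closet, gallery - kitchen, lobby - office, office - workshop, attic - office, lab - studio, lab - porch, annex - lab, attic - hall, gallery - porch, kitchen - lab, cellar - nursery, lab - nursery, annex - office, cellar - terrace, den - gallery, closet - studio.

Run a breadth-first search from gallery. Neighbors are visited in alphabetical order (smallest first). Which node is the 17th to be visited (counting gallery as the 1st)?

cellar

Visit gallery; enqueue closet, den, kitchen, lab, nursery, porch, terrace → queue [closet, den, kitchen, lab, nursery, porch, terrace]
Visit closet; enqueue attic, gym, office, studio → queue [den, kitchen, lab, nursery, porch, terrace, attic, gym, office, studio]
Visit den; enqueue hall, lobby → queue [kitchen, lab, nursery, porch, terrace, attic, gym, office, studio, hall, lobby]
Visit kitchen; enqueue workshop → queue [lab, nursery, porch, terrace, attic, gym, office, studio, hall, lobby, workshop]
Visit lab; enqueue annex → queue [nursery, porch, terrace, attic, gym, office, studio, hall, lobby, workshop, annex]
Visit nursery; enqueue cellar → queue [porch, terrace, attic, gym, office, studio, hall, lobby, workshop, annex, cellar]
Visit porch → queue [terrace, attic, gym, office, studio, hall, lobby, workshop, annex, cellar]
Visit terrace → queue [attic, gym, office, studio, hall, lobby, workshop, annex, cellar]
Visit attic → queue [gym, office, studio, hall, lobby, workshop, annex, cellar]
Visit gym → queue [office, studio, hall, lobby, workshop, annex, cellar]
Visit office → queue [studio, hall, lobby, workshop, annex, cellar]
Visit studio → queue [hall, lobby, workshop, annex, cellar]
Visit hall → queue [lobby, workshop, annex, cellar]
Visit lobby → queue [workshop, annex, cellar]
Visit workshop → queue [annex, cellar]
Visit annex → queue [cellar]
Visit cellar → queue []

Visit order: gallery, closet, den, kitchen, lab, nursery, porch, terrace, attic, gym, office, studio, hall, lobby, workshop, annex, cellar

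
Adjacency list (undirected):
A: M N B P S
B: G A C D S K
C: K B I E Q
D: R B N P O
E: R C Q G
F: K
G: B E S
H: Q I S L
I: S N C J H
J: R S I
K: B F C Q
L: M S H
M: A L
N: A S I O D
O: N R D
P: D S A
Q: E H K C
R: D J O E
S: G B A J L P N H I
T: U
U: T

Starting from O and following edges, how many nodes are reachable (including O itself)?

19

BFS from O visits: O, N, R, D, A, S, I, J, E, B, P, M, G, L, H, C, Q, K, F
Reachable nodes: 19 of 21 total.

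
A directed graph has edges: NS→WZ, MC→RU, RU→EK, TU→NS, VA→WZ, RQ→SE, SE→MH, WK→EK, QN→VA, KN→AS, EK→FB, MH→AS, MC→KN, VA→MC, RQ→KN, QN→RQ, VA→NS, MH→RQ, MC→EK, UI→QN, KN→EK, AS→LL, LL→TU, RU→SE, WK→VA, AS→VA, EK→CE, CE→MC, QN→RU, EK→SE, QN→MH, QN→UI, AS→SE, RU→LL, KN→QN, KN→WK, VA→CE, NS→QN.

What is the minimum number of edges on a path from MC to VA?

Level 0: MC
Level 1: EK, KN, RU
Level 2: AS, CE, FB, LL, QN, SE, WK
Level 3: MH, RQ, TU, UI, VA
Level 4: NS, WZ
VA first appears at level 3.

3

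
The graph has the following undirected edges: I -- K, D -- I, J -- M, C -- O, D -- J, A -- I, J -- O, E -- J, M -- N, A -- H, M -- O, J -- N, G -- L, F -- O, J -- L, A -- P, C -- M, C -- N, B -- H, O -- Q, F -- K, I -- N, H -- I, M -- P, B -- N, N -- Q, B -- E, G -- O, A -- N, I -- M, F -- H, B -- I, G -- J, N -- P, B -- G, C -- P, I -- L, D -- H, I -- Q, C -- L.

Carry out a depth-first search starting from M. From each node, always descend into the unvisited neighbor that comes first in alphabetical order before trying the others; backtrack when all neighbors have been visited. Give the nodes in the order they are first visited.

Visit M
M → C
C → L
L → G
G → B
B → E
E → J
J → D
D → H
H → A
A → I
I → K
K → F
F → O
O → Q
Q → N
N → P

M C L G B E J D H A I K F O Q N P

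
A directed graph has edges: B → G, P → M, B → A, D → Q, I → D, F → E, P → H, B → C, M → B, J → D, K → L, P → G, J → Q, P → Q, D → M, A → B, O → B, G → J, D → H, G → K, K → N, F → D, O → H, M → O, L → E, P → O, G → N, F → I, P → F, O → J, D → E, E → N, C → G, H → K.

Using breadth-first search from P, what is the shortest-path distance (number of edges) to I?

2

Level 0: P
Level 1: F, G, H, M, O, Q
Level 2: B, D, E, I, J, K, N
Level 3: A, C, L
I first appears at level 2.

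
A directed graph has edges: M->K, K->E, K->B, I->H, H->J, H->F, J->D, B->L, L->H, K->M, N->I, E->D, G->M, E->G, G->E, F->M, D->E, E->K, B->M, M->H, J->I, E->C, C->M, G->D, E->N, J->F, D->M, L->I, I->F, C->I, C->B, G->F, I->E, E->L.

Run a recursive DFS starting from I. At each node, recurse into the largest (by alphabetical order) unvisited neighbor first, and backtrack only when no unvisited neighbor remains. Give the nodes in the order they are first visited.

Visit I
I → H
H → J
J → F
F → M
M → K
K → E
E → N
E → L
E → G
G → D
E → C
C → B

I → H → J → F → M → K → E → N → L → G → D → C → B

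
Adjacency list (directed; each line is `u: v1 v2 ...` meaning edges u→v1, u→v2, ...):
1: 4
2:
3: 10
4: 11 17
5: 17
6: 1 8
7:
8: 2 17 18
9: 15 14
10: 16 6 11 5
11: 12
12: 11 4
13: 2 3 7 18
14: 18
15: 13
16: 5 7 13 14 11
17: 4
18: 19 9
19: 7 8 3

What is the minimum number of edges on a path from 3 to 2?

4

Level 0: 3
Level 1: 10
Level 2: 5, 6, 11, 16
Level 3: 1, 7, 8, 12, 13, 14, 17
Level 4: 2, 4, 18
Level 5: 9, 19
Level 6: 15
2 first appears at level 4.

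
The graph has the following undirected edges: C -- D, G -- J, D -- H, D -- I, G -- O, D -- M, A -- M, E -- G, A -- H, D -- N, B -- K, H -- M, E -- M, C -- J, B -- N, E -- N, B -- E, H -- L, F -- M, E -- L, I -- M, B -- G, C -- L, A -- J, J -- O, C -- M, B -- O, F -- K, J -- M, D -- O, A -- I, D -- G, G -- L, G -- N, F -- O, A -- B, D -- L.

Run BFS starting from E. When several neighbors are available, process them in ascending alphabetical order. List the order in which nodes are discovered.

Visit E; enqueue B, G, L, M, N → queue [B, G, L, M, N]
Visit B; enqueue A, K, O → queue [G, L, M, N, A, K, O]
Visit G; enqueue D, J → queue [L, M, N, A, K, O, D, J]
Visit L; enqueue C, H → queue [M, N, A, K, O, D, J, C, H]
Visit M; enqueue F, I → queue [N, A, K, O, D, J, C, H, F, I]
Visit N → queue [A, K, O, D, J, C, H, F, I]
Visit A → queue [K, O, D, J, C, H, F, I]
Visit K → queue [O, D, J, C, H, F, I]
Visit O → queue [D, J, C, H, F, I]
Visit D → queue [J, C, H, F, I]
Visit J → queue [C, H, F, I]
Visit C → queue [H, F, I]
Visit H → queue [F, I]
Visit F → queue [I]
Visit I → queue []

E B G L M N A K O D J C H F I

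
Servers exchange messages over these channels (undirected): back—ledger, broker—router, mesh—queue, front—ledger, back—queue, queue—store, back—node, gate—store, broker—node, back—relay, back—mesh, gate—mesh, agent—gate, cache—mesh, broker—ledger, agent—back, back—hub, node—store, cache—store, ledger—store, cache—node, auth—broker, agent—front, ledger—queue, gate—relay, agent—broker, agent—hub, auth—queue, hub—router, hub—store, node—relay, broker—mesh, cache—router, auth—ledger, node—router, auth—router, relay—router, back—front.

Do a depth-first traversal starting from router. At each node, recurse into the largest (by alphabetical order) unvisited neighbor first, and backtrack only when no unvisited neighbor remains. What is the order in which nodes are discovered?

Visit router
router → relay
relay → node
node → store
store → queue
queue → mesh
mesh → gate
gate → agent
agent → hub
hub → back
back → ledger
ledger → front
ledger → broker
broker → auth
mesh → cache

router -> relay -> node -> store -> queue -> mesh -> gate -> agent -> hub -> back -> ledger -> front -> broker -> auth -> cache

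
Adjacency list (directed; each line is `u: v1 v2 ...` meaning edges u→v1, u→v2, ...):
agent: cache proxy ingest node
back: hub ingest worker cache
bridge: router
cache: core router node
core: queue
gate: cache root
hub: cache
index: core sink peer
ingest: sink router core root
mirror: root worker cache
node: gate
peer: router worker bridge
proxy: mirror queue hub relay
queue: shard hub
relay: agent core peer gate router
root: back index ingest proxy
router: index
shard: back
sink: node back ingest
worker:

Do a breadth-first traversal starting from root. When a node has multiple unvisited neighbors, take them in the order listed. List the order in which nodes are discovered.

Visit root; enqueue back, index, ingest, proxy → queue [back, index, ingest, proxy]
Visit back; enqueue hub, worker, cache → queue [index, ingest, proxy, hub, worker, cache]
Visit index; enqueue core, sink, peer → queue [ingest, proxy, hub, worker, cache, core, sink, peer]
Visit ingest; enqueue router → queue [proxy, hub, worker, cache, core, sink, peer, router]
Visit proxy; enqueue mirror, queue, relay → queue [hub, worker, cache, core, sink, peer, router, mirror, queue, relay]
Visit hub → queue [worker, cache, core, sink, peer, router, mirror, queue, relay]
Visit worker → queue [cache, core, sink, peer, router, mirror, queue, relay]
Visit cache; enqueue node → queue [core, sink, peer, router, mirror, queue, relay, node]
Visit core → queue [sink, peer, router, mirror, queue, relay, node]
Visit sink → queue [peer, router, mirror, queue, relay, node]
Visit peer; enqueue bridge → queue [router, mirror, queue, relay, node, bridge]
Visit router → queue [mirror, queue, relay, node, bridge]
Visit mirror → queue [queue, relay, node, bridge]
Visit queue; enqueue shard → queue [relay, node, bridge, shard]
Visit relay; enqueue agent, gate → queue [node, bridge, shard, agent, gate]
Visit node → queue [bridge, shard, agent, gate]
Visit bridge → queue [shard, agent, gate]
Visit shard → queue [agent, gate]
Visit agent → queue [gate]
Visit gate → queue []

root back index ingest proxy hub worker cache core sink peer router mirror queue relay node bridge shard agent gate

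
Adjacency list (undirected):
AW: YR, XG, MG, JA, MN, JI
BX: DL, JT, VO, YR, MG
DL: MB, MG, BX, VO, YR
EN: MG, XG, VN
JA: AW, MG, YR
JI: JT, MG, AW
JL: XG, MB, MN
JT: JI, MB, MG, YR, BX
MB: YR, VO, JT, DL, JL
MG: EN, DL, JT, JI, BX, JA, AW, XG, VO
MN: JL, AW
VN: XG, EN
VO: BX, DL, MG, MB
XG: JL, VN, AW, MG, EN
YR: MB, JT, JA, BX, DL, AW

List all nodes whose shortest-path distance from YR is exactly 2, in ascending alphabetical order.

JI, JL, MG, MN, VO, XG

Level 0: YR
Level 1: AW, BX, DL, JA, JT, MB
Level 2: JI, JL, MG, MN, VO, XG
Level 3: EN, VN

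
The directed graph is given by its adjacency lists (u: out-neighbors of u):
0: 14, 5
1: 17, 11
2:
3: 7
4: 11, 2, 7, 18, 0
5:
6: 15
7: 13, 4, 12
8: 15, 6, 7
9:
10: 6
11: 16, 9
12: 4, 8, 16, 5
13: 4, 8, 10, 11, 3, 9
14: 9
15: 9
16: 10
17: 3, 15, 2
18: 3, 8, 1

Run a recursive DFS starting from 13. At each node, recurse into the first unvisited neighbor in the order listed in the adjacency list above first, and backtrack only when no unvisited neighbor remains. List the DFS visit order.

13 → 4 → 11 → 16 → 10 → 6 → 15 → 9 → 2 → 7 → 12 → 8 → 5 → 18 → 3 → 1 → 17 → 0 → 14

Visit 13
13 → 4
4 → 11
11 → 16
16 → 10
10 → 6
6 → 15
15 → 9
4 → 2
4 → 7
7 → 12
12 → 8
12 → 5
4 → 18
18 → 3
18 → 1
1 → 17
4 → 0
0 → 14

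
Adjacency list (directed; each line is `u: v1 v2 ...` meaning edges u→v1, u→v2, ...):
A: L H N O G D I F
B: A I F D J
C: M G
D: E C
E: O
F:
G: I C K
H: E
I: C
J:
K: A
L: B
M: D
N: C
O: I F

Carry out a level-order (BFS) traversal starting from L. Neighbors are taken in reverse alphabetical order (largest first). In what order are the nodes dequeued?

L B J I F D A C E O N H G M K

Visit L; enqueue B → queue [B]
Visit B; enqueue J, I, F, D, A → queue [J, I, F, D, A]
Visit J → queue [I, F, D, A]
Visit I; enqueue C → queue [F, D, A, C]
Visit F → queue [D, A, C]
Visit D; enqueue E → queue [A, C, E]
Visit A; enqueue O, N, H, G → queue [C, E, O, N, H, G]
Visit C; enqueue M → queue [E, O, N, H, G, M]
Visit E → queue [O, N, H, G, M]
Visit O → queue [N, H, G, M]
Visit N → queue [H, G, M]
Visit H → queue [G, M]
Visit G; enqueue K → queue [M, K]
Visit M → queue [K]
Visit K → queue []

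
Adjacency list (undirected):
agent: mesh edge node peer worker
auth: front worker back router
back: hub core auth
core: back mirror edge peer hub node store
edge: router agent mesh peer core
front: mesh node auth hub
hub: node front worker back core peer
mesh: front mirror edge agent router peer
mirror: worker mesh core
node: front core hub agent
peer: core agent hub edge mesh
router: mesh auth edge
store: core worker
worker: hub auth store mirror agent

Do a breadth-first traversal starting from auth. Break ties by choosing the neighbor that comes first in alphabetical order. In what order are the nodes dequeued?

Visit auth; enqueue back, front, router, worker → queue [back, front, router, worker]
Visit back; enqueue core, hub → queue [front, router, worker, core, hub]
Visit front; enqueue mesh, node → queue [router, worker, core, hub, mesh, node]
Visit router; enqueue edge → queue [worker, core, hub, mesh, node, edge]
Visit worker; enqueue agent, mirror, store → queue [core, hub, mesh, node, edge, agent, mirror, store]
Visit core; enqueue peer → queue [hub, mesh, node, edge, agent, mirror, store, peer]
Visit hub → queue [mesh, node, edge, agent, mirror, store, peer]
Visit mesh → queue [node, edge, agent, mirror, store, peer]
Visit node → queue [edge, agent, mirror, store, peer]
Visit edge → queue [agent, mirror, store, peer]
Visit agent → queue [mirror, store, peer]
Visit mirror → queue [store, peer]
Visit store → queue [peer]
Visit peer → queue []

auth -> back -> front -> router -> worker -> core -> hub -> mesh -> node -> edge -> agent -> mirror -> store -> peer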